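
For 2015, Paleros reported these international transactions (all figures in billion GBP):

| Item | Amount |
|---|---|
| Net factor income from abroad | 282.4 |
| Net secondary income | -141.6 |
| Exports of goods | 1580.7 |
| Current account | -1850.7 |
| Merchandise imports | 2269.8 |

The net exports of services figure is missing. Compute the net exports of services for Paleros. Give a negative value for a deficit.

-1302.4

Current account = goods balance + services balance + net primary income + net secondary income
Sum of the known components = -548.3
Net exports of services = CA - (known components) = -1850.7 - (-548.3) = -1302.4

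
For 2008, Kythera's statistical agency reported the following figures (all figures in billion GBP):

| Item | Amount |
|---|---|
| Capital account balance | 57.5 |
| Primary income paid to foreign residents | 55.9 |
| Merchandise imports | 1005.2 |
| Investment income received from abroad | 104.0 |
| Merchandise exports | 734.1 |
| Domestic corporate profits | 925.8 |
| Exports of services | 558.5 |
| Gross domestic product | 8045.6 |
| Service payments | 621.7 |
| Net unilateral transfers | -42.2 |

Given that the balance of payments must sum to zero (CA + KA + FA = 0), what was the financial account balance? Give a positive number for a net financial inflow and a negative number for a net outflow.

Goods balance = 734.1 - 1005.2 = -271.1
Services balance = 558.5 - 621.7 = -63.2
Trade balance (goods + services) = -271.1 + (-63.2) = -334.3
Net primary income = 104.0 - 55.9 = 48.1
Net secondary income = -42.2
Current account = -334.3 + 48.1 + (-42.2) = -328.4
Financial account = -(-328.4 + 57.5) = 270.9

270.9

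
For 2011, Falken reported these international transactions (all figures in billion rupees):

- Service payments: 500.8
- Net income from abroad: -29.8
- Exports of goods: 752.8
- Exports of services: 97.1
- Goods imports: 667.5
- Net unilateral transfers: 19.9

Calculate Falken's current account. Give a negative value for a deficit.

Goods balance = 752.8 - 667.5 = 85.3
Services balance = 97.1 - 500.8 = -403.7
Trade balance (goods + services) = 85.3 + (-403.7) = -318.4
Net primary income = -29.8
Net secondary income = 19.9
Current account = -318.4 + (-29.8) + 19.9 = -328.3

-328.3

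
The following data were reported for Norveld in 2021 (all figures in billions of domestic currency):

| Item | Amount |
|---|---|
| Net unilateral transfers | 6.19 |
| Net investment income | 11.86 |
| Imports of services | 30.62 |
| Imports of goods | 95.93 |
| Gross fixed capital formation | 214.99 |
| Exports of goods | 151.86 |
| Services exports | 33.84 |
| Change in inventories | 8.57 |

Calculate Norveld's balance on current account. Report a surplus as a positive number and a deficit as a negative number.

Goods balance = 151.86 - 95.93 = 55.93
Services balance = 33.84 - 30.62 = 3.22
Trade balance (goods + services) = 55.93 + 3.22 = 59.15
Net primary income = 11.86
Net secondary income = 6.19
Current account = 59.15 + 11.86 + 6.19 = 77.20

77.20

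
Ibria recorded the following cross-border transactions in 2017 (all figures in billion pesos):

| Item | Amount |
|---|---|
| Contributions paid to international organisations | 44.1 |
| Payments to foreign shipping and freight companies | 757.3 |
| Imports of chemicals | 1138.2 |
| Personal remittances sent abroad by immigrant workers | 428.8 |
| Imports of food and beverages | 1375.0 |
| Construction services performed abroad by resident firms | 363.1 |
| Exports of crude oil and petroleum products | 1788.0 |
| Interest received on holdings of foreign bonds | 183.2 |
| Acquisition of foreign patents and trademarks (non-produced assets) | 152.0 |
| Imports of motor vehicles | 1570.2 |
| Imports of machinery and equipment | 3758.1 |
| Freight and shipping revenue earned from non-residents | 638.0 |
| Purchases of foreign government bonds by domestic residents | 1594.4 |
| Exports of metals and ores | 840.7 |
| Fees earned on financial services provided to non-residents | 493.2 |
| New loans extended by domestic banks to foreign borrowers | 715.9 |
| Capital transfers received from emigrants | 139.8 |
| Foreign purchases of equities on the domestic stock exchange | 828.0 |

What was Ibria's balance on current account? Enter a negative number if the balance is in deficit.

Goods: -3758.1 + 1788.0 - 1138.2 - 1375.0 + 840.7 - 1570.2 = -5212.8
Services: -757.3 + 493.2 + 363.1 + 638.0 = 737.0
Primary income: 183.2
Secondary income: -44.1 - 428.8 = -472.9
Current account = (-5212.8) + 737.0 + 183.2 + (-472.9) = -4765.5
(Excluded from the current account — capital account: acquisition of foreign patents and trademarks (non-produced assets) 152.0, capital transfers received from emigrants 139.8; financial account: purchases of foreign government bonds by domestic residents 1594.4, new loans extended by domestic banks to foreign borrowers 715.9, foreign purchases of equities on the domestic stock exchange 828.0.)

-4765.5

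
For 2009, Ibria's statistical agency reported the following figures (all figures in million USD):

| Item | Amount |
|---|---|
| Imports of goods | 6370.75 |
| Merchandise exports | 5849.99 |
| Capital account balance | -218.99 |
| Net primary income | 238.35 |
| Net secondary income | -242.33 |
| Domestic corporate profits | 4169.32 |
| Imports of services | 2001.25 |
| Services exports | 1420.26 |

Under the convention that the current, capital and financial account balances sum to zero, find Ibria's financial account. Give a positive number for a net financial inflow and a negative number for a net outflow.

1324.72

Goods balance = 5849.99 - 6370.75 = -520.76
Services balance = 1420.26 - 2001.25 = -580.99
Trade balance (goods + services) = -520.76 + (-580.99) = -1101.75
Net primary income = 238.35
Net secondary income = -242.33
Current account = -1101.75 + 238.35 + (-242.33) = -1105.73
Financial account = -(-1105.73 + (-218.99)) = 1324.72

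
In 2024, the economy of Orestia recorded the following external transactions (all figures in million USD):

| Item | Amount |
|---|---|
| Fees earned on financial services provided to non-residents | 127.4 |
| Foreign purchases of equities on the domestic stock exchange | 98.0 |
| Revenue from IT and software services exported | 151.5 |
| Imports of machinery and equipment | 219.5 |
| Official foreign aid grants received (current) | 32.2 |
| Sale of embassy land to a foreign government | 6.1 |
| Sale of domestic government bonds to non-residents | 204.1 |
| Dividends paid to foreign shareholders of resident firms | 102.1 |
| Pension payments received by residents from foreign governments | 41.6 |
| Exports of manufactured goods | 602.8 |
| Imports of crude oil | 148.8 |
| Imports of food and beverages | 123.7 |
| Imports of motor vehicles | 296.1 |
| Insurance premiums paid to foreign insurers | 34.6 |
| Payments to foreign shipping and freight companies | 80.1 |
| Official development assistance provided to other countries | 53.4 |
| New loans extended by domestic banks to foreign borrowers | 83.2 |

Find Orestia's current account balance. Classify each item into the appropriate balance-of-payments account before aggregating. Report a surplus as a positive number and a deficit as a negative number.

Goods: 602.8 - 123.7 - 148.8 - 219.5 - 296.1 = -185.3
Services: 151.5 - 80.1 + 127.4 - 34.6 = 164.2
Primary income: -102.1
Secondary income: 41.6 - 53.4 + 32.2 = 20.4
Current account = (-185.3) + 164.2 + (-102.1) + 20.4 = -102.8
(Excluded from the current account — financial account: foreign purchases of equities on the domestic stock exchange 98.0, sale of domestic government bonds to non-residents 204.1, new loans extended by domestic banks to foreign borrowers 83.2; capital account: sale of embassy land to a foreign government 6.1.)

-102.8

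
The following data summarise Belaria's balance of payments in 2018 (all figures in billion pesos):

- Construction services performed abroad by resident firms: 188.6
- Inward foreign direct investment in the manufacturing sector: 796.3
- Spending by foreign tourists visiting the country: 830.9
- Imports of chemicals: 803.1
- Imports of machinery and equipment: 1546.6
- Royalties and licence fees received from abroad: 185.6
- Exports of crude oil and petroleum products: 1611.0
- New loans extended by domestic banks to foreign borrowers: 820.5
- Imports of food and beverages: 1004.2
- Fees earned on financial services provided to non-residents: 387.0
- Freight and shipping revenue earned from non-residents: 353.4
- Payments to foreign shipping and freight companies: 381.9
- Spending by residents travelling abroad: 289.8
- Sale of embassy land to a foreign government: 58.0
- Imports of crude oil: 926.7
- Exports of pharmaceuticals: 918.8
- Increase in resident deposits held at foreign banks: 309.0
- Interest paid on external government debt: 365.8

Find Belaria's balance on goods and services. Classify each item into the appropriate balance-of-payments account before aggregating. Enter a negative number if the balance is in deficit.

Goods: -1546.6 - 1004.2 + 1611.0 - 926.7 - 803.1 + 918.8 = -1750.8
Services: 353.4 - 289.8 + 188.6 + 387.0 + 185.6 - 381.9 + 830.9 = 1273.8
Trade balance = -1750.8 + 1273.8 = -477.0
(Excluded from the trade balance — financial account: inward foreign direct investment in the manufacturing sector 796.3, new loans extended by domestic banks to foreign borrowers 820.5, increase in resident deposits held at foreign banks 309.0; capital account: sale of embassy land to a foreign government 58.0; primary income: interest paid on external government debt 365.8.)

-477.0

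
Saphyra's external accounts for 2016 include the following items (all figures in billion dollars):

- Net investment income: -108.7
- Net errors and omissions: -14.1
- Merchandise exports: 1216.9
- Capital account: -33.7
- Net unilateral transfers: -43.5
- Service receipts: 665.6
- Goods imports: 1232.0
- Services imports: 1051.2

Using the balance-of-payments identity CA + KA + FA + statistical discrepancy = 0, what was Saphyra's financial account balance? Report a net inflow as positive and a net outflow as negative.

Goods balance = 1216.9 - 1232.0 = -15.1
Services balance = 665.6 - 1051.2 = -385.6
Trade balance (goods + services) = -15.1 + (-385.6) = -400.7
Net primary income = -108.7
Net secondary income = -43.5
Current account = -400.7 + (-108.7) + (-43.5) = -552.9
Financial account = -(-552.9 + (-33.7) + (-14.1)) = 600.7

600.7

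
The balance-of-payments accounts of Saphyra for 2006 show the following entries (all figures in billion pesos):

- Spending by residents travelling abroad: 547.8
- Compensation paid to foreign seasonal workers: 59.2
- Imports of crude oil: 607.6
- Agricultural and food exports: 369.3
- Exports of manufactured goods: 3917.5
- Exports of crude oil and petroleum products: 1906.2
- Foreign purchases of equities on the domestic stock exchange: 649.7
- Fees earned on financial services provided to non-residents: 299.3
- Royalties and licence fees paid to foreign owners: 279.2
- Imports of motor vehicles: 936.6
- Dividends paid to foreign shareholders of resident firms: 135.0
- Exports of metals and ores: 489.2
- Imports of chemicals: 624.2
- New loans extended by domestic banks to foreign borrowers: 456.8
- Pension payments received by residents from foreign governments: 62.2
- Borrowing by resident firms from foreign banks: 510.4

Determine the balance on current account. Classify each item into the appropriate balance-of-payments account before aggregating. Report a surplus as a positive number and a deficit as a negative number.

Goods: 1906.2 - 936.6 + 369.3 + 489.2 - 624.2 - 607.6 + 3917.5 = 4513.8
Services: -547.8 - 279.2 + 299.3 = -527.7
Primary income: -135.0 - 59.2 = -194.2
Secondary income: 62.2
Current account = 4513.8 + (-527.7) + (-194.2) + 62.2 = 3854.1
(Excluded from the current account — financial account: foreign purchases of equities on the domestic stock exchange 649.7, new loans extended by domestic banks to foreign borrowers 456.8, borrowing by resident firms from foreign banks 510.4.)

3854.1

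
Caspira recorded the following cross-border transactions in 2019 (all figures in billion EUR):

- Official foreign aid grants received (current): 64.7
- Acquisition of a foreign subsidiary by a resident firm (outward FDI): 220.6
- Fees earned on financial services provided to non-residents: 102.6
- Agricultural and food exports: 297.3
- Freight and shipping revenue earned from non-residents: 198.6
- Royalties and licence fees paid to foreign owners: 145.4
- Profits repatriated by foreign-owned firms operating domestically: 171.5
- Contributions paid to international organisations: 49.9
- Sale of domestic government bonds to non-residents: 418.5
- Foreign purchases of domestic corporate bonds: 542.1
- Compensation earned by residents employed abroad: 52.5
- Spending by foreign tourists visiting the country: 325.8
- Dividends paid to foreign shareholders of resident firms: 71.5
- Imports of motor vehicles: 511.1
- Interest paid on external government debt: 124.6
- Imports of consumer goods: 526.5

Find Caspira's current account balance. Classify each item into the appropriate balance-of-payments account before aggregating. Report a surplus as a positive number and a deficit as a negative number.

-559.0

Goods: -511.1 + 297.3 - 526.5 = -740.3
Services: 102.6 + 325.8 + 198.6 - 145.4 = 481.6
Primary income: -171.5 - 124.6 - 71.5 + 52.5 = -315.1
Secondary income: -49.9 + 64.7 = 14.8
Current account = (-740.3) + 481.6 + (-315.1) + 14.8 = -559.0
(Excluded from the current account — financial account: acquisition of a foreign subsidiary by a resident firm (outward FDI) 220.6, sale of domestic government bonds to non-residents 418.5, foreign purchases of domestic corporate bonds 542.1.)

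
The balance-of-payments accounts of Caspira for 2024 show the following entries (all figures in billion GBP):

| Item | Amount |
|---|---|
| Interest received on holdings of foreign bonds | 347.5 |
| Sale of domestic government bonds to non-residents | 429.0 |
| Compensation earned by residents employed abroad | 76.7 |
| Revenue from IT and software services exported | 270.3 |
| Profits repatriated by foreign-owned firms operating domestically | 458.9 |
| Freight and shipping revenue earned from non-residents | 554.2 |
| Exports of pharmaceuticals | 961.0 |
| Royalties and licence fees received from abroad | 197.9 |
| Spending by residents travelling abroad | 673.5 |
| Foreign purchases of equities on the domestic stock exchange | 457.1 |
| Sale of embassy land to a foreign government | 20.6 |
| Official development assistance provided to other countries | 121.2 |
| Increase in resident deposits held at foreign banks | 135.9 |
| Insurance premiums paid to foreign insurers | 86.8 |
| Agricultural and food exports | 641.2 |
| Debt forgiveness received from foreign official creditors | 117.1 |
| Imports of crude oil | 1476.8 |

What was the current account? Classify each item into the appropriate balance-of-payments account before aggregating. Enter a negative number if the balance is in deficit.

231.6

Goods: -1476.8 + 961.0 + 641.2 = 125.4
Services: 197.9 + 270.3 - 86.8 + 554.2 - 673.5 = 262.1
Primary income: 76.7 + 347.5 - 458.9 = -34.7
Secondary income: -121.2
Current account = 125.4 + 262.1 + (-34.7) + (-121.2) = 231.6
(Excluded from the current account — financial account: sale of domestic government bonds to non-residents 429.0, foreign purchases of equities on the domestic stock exchange 457.1, increase in resident deposits held at foreign banks 135.9; capital account: sale of embassy land to a foreign government 20.6, debt forgiveness received from foreign official creditors 117.1.)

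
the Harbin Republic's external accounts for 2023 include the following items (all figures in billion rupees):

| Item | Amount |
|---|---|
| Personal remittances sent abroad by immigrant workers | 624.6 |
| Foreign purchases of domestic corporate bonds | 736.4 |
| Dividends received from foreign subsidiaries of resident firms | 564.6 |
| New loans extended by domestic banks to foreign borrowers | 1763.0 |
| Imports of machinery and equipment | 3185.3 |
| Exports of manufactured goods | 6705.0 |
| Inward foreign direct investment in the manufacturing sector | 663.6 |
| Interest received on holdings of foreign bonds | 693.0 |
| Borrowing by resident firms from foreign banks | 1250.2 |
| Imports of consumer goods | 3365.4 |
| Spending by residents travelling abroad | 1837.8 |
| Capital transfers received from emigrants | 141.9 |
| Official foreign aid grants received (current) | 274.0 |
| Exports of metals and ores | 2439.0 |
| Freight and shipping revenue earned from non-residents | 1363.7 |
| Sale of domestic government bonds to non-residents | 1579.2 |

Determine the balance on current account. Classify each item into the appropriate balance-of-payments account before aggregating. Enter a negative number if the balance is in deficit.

Goods: -3365.4 + 6705.0 - 3185.3 + 2439.0 = 2593.3
Services: -1837.8 + 1363.7 = -474.1
Primary income: 693.0 + 564.6 = 1257.6
Secondary income: -624.6 + 274.0 = -350.6
Current account = 2593.3 + (-474.1) + 1257.6 + (-350.6) = 3026.2
(Excluded from the current account — financial account: foreign purchases of domestic corporate bonds 736.4, new loans extended by domestic banks to foreign borrowers 1763.0, inward foreign direct investment in the manufacturing sector 663.6, borrowing by resident firms from foreign banks 1250.2, sale of domestic government bonds to non-residents 1579.2; capital account: capital transfers received from emigrants 141.9.)

3026.2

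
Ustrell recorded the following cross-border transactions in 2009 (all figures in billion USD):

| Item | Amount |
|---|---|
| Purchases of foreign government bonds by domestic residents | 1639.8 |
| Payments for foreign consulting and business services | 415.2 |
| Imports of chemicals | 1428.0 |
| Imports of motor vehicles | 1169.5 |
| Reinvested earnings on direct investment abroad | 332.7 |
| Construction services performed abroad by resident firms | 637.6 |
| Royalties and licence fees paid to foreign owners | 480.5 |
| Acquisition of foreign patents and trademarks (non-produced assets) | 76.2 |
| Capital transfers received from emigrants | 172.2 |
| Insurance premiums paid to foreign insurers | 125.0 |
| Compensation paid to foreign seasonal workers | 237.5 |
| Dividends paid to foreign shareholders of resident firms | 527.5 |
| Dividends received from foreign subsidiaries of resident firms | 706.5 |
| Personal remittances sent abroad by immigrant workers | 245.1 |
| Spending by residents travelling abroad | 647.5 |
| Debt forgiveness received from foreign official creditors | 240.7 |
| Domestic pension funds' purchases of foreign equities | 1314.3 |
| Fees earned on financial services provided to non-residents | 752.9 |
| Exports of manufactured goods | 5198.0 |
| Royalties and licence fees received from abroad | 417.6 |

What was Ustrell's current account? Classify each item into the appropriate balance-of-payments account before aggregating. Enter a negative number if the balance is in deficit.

2769.5

Goods: -1428.0 - 1169.5 + 5198.0 = 2600.5
Services: -647.5 + 637.6 - 125.0 - 480.5 + 752.9 - 415.2 + 417.6 = 139.9
Primary income: 706.5 - 237.5 - 527.5 + 332.7 = 274.2
Secondary income: -245.1
Current account = 2600.5 + 139.9 + 274.2 + (-245.1) = 2769.5
(Excluded from the current account — financial account: purchases of foreign government bonds by domestic residents 1639.8, domestic pension funds' purchases of foreign equities 1314.3; capital account: acquisition of foreign patents and trademarks (non-produced assets) 76.2, capital transfers received from emigrants 172.2, debt forgiveness received from foreign official creditors 240.7.)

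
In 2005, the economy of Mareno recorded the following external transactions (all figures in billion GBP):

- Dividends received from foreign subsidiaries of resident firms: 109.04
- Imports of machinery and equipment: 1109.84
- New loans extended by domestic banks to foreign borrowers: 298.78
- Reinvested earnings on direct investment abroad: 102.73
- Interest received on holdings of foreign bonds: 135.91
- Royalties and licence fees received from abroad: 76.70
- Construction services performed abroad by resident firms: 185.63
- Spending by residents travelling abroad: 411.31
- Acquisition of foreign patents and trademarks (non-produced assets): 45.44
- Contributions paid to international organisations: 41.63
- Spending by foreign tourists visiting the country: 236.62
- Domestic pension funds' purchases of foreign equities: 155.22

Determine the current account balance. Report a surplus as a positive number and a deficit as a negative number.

Goods: -1109.84
Services: 76.70 - 411.31 + 236.62 + 185.63 = 87.64
Primary income: 135.91 + 109.04 + 102.73 = 347.68
Secondary income: -41.63
Current account = (-1109.84) + 87.64 + 347.68 + (-41.63) = -716.15
(Excluded from the current account — financial account: new loans extended by domestic banks to foreign borrowers 298.78, domestic pension funds' purchases of foreign equities 155.22; capital account: acquisition of foreign patents and trademarks (non-produced assets) 45.44.)

-716.15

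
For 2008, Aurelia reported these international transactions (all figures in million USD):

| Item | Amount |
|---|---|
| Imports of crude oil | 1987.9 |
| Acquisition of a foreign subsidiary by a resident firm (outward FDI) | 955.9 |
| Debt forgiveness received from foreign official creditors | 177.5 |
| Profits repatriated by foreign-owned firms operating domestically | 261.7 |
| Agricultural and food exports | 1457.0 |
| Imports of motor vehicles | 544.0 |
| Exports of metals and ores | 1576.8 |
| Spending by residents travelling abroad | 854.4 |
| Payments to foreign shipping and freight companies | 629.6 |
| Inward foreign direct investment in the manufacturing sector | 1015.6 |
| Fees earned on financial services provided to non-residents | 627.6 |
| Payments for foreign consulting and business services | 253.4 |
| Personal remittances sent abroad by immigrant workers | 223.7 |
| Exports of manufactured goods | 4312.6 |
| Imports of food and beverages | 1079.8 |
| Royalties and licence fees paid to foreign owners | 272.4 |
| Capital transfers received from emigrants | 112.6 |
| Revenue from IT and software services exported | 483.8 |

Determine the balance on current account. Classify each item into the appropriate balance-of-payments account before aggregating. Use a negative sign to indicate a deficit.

2350.9

Goods: -1987.9 - 544.0 + 1576.8 - 1079.8 + 4312.6 + 1457.0 = 3734.7
Services: 627.6 - 253.4 - 272.4 - 629.6 + 483.8 - 854.4 = -898.4
Primary income: -261.7
Secondary income: -223.7
Current account = 3734.7 + (-898.4) + (-261.7) + (-223.7) = 2350.9
(Excluded from the current account — financial account: acquisition of a foreign subsidiary by a resident firm (outward FDI) 955.9, inward foreign direct investment in the manufacturing sector 1015.6; capital account: debt forgiveness received from foreign official creditors 177.5, capital transfers received from emigrants 112.6.)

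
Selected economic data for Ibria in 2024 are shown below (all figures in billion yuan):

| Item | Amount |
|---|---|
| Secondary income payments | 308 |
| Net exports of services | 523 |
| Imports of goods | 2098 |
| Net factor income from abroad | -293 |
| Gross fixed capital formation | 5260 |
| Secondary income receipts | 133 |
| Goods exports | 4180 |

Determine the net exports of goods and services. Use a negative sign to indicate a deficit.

2605

Goods balance = 4180 - 2098 = 2082
Services balance = 523
Trade balance (goods + services) = 2082 + 523 = 2605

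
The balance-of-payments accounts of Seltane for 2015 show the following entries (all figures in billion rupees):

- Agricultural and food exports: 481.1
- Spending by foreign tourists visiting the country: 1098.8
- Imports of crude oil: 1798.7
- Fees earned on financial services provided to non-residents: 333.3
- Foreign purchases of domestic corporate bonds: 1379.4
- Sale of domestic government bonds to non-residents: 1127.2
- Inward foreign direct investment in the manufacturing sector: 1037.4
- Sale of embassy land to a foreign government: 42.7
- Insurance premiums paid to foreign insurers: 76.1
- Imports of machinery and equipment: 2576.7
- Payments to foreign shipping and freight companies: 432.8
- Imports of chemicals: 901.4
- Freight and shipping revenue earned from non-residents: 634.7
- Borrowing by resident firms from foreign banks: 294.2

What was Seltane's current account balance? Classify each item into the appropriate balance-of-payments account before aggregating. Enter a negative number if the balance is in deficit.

Goods: -901.4 + 481.1 - 1798.7 - 2576.7 = -4795.7
Services: 1098.8 - 76.1 + 634.7 - 432.8 + 333.3 = 1557.9
Current account = (-4795.7) + 1557.9 = -3237.8
(Excluded from the current account — financial account: foreign purchases of domestic corporate bonds 1379.4, sale of domestic government bonds to non-residents 1127.2, inward foreign direct investment in the manufacturing sector 1037.4, borrowing by resident firms from foreign banks 294.2; capital account: sale of embassy land to a foreign government 42.7.)

-3237.8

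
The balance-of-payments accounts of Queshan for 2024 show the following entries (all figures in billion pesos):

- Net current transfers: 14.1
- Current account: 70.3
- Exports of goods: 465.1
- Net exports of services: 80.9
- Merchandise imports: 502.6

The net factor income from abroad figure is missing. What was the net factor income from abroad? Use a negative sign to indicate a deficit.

Current account = goods balance + services balance + net primary income + net secondary income
Sum of the known components = 57.5
Net factor income from abroad = CA - (known components) = 70.3 - 57.5 = 12.8

12.8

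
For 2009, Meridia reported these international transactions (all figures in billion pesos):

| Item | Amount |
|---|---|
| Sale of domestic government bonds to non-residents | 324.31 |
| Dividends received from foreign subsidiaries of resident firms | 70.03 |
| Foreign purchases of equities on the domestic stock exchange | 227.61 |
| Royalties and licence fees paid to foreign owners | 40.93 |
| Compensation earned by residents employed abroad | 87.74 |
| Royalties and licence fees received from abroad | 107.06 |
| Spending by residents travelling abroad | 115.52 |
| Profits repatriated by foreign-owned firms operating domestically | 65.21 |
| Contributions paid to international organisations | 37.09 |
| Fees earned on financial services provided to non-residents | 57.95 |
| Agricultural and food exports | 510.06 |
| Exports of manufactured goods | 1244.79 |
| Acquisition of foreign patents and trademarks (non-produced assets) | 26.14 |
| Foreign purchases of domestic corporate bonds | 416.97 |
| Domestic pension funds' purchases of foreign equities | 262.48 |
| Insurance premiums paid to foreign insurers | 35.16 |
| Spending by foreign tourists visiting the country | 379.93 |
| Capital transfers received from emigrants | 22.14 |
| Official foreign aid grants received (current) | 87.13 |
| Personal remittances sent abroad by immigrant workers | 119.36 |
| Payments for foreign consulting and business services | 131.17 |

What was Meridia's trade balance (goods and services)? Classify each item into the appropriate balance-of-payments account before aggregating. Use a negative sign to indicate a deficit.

1977.01

Goods: 510.06 + 1244.79 = 1754.85
Services: 379.93 - 40.93 + 57.95 - 115.52 - 131.17 + 107.06 - 35.16 = 222.16
Trade balance = 1754.85 + 222.16 = 1977.01
(Excluded from the trade balance — financial account: sale of domestic government bonds to non-residents 324.31, foreign purchases of equities on the domestic stock exchange 227.61, foreign purchases of domestic corporate bonds 416.97, domestic pension funds' purchases of foreign equities 262.48; primary income: dividends received from foreign subsidiaries of resident firms 70.03, compensation earned by residents employed abroad 87.74, profits repatriated by foreign-owned firms operating domestically 65.21; secondary income: contributions paid to international organisations 37.09, official foreign aid grants received (current) 87.13, personal remittances sent abroad by immigrant workers 119.36; capital account: acquisition of foreign patents and trademarks (non-produced assets) 26.14, capital transfers received from emigrants 22.14.)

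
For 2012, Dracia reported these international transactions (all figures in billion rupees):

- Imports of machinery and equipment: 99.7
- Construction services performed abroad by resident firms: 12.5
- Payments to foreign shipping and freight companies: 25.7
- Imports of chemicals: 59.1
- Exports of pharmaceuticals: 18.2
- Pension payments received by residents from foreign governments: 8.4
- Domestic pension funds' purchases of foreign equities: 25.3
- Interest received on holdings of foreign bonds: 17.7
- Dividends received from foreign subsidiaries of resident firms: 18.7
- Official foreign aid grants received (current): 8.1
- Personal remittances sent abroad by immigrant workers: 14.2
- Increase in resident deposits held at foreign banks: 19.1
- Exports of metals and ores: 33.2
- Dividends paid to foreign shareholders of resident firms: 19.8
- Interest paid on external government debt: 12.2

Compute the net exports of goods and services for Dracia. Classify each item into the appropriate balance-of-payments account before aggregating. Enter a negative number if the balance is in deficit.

-120.6

Goods: -59.1 + 18.2 + 33.2 - 99.7 = -107.4
Services: 12.5 - 25.7 = -13.2
Trade balance = -107.4 + (-13.2) = -120.6
(Excluded from the trade balance — secondary income: pension payments received by residents from foreign governments 8.4, official foreign aid grants received (current) 8.1, personal remittances sent abroad by immigrant workers 14.2; financial account: domestic pension funds' purchases of foreign equities 25.3, increase in resident deposits held at foreign banks 19.1; primary income: interest received on holdings of foreign bonds 17.7, dividends received from foreign subsidiaries of resident firms 18.7, dividends paid to foreign shareholders of resident firms 19.8, interest paid on external government debt 12.2.)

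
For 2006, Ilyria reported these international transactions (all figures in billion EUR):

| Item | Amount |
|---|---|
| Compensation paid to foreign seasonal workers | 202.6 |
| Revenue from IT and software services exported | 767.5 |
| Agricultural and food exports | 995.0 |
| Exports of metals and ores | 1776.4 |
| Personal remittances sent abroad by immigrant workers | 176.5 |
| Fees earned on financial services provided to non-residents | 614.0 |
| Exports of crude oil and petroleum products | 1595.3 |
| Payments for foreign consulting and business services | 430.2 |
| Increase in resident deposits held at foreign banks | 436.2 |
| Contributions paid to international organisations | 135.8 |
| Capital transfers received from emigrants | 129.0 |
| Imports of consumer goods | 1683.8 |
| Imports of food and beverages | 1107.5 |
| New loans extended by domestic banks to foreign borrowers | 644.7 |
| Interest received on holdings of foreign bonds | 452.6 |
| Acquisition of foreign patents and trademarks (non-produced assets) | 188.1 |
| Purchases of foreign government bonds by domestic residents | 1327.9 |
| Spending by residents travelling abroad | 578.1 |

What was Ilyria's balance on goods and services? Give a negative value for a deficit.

Goods: 995.0 + 1595.3 + 1776.4 - 1107.5 - 1683.8 = 1575.4
Services: 614.0 - 430.2 + 767.5 - 578.1 = 373.2
Trade balance = 1575.4 + 373.2 = 1948.6
(Excluded from the trade balance — primary income: compensation paid to foreign seasonal workers 202.6, interest received on holdings of foreign bonds 452.6; secondary income: personal remittances sent abroad by immigrant workers 176.5, contributions paid to international organisations 135.8; financial account: increase in resident deposits held at foreign banks 436.2, new loans extended by domestic banks to foreign borrowers 644.7, purchases of foreign government bonds by domestic residents 1327.9; capital account: capital transfers received from emigrants 129.0, acquisition of foreign patents and trademarks (non-produced assets) 188.1.)

1948.6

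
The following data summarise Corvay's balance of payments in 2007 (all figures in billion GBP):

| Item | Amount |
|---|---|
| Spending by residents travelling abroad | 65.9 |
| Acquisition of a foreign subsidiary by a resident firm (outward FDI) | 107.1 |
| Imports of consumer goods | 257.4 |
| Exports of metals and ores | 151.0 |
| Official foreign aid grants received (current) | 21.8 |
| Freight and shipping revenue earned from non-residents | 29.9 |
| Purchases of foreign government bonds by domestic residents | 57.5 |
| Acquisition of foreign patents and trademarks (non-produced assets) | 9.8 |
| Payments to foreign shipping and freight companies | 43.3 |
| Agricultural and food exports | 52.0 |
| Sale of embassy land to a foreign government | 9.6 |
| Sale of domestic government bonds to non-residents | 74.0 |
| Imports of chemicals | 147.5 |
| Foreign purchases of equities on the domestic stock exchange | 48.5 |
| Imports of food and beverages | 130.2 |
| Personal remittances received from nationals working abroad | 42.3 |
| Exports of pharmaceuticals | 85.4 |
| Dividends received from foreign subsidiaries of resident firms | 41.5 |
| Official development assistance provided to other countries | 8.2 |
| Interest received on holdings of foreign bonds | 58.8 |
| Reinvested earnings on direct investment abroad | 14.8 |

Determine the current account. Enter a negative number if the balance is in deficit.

Goods: 52.0 - 147.5 - 130.2 - 257.4 + 85.4 + 151.0 = -246.7
Services: -65.9 - 43.3 + 29.9 = -79.3
Primary income: 14.8 + 58.8 + 41.5 = 115.1
Secondary income: 21.8 + 42.3 - 8.2 = 55.9
Current account = (-246.7) + (-79.3) + 115.1 + 55.9 = -155.0
(Excluded from the current account — financial account: acquisition of a foreign subsidiary by a resident firm (outward FDI) 107.1, purchases of foreign government bonds by domestic residents 57.5, sale of domestic government bonds to non-residents 74.0, foreign purchases of equities on the domestic stock exchange 48.5; capital account: acquisition of foreign patents and trademarks (non-produced assets) 9.8, sale of embassy land to a foreign government 9.6.)

-155.0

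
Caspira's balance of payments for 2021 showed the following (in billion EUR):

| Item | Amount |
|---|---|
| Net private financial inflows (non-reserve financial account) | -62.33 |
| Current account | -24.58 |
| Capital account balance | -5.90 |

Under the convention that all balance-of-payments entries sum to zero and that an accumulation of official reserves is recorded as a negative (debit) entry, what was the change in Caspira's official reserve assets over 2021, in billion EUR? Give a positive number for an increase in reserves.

-92.81

Official reserve transactions balance = -((-24.58) + (-5.90) + (-62.33)) = 92.81
An accumulation of reserves is recorded as a debit (negative entry), so the change in the stock of reserves is the negative of that balance.
Change in official reserves = -(92.81) = -92.81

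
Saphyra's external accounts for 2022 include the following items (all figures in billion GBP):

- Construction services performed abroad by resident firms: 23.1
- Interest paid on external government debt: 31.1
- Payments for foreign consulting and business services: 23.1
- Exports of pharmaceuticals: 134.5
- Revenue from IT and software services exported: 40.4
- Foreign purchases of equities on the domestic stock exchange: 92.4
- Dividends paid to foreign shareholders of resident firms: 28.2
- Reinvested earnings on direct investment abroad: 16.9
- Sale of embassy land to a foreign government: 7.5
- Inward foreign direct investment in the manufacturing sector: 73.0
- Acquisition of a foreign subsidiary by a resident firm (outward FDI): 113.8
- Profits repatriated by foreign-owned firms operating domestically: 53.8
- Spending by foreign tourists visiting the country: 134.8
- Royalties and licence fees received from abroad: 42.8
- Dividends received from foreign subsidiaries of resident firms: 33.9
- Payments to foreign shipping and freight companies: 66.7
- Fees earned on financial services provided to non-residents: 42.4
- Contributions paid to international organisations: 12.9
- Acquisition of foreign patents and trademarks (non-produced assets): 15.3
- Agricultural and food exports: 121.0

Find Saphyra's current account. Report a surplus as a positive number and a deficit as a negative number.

Goods: 134.5 + 121.0 = 255.5
Services: 134.8 - 23.1 - 66.7 + 23.1 + 42.8 + 42.4 + 40.4 = 193.7
Primary income: -28.2 + 16.9 - 53.8 - 31.1 + 33.9 = -62.3
Secondary income: -12.9
Current account = 255.5 + 193.7 + (-62.3) + (-12.9) = 374.0
(Excluded from the current account — financial account: foreign purchases of equities on the domestic stock exchange 92.4, inward foreign direct investment in the manufacturing sector 73.0, acquisition of a foreign subsidiary by a resident firm (outward FDI) 113.8; capital account: sale of embassy land to a foreign government 7.5, acquisition of foreign patents and trademarks (non-produced assets) 15.3.)

374.0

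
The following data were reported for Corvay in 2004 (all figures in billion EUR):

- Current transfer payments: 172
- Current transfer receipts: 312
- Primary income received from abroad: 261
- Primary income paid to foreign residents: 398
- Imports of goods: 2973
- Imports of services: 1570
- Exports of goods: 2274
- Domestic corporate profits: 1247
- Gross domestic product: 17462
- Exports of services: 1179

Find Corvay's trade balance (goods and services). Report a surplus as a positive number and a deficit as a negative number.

Goods balance = 2274 - 2973 = -699
Services balance = 1179 - 1570 = -391
Trade balance (goods + services) = -699 + (-391) = -1090

-1090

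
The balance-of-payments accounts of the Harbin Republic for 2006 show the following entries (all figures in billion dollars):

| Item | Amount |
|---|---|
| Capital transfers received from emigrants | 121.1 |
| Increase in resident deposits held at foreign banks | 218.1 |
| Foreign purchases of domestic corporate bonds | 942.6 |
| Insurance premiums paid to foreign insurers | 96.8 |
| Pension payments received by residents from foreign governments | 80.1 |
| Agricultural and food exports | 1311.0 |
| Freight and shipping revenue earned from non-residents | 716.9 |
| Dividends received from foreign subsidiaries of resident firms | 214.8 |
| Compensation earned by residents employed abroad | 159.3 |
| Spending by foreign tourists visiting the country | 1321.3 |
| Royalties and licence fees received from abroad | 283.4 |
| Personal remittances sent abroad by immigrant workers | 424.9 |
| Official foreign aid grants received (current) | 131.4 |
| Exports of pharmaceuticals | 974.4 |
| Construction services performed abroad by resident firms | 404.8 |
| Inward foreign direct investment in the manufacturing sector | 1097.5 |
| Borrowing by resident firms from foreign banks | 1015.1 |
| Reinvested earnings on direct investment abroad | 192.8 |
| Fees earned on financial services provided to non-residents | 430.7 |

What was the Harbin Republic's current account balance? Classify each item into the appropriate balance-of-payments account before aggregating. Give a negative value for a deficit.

5699.2

Goods: 1311.0 + 974.4 = 2285.4
Services: 716.9 + 430.7 + 404.8 + 1321.3 - 96.8 + 283.4 = 3060.3
Primary income: 214.8 + 159.3 + 192.8 = 566.9
Secondary income: 131.4 + 80.1 - 424.9 = -213.4
Current account = 2285.4 + 3060.3 + 566.9 + (-213.4) = 5699.2
(Excluded from the current account — capital account: capital transfers received from emigrants 121.1; financial account: increase in resident deposits held at foreign banks 218.1, foreign purchases of domestic corporate bonds 942.6, inward foreign direct investment in the manufacturing sector 1097.5, borrowing by resident firms from foreign banks 1015.1.)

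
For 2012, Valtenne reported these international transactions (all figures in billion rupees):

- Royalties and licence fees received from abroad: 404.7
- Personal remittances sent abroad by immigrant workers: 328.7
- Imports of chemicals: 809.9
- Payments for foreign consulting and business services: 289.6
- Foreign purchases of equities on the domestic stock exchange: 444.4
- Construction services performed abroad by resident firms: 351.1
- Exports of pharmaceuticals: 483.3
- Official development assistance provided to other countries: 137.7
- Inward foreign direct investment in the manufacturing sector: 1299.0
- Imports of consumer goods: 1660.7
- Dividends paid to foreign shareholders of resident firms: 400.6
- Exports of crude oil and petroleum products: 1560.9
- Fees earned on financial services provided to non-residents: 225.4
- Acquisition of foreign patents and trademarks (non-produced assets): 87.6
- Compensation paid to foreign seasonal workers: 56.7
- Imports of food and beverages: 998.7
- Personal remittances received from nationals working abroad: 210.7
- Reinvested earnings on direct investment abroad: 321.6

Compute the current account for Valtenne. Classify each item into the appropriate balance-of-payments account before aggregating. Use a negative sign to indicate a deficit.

-1124.9

Goods: -1660.7 - 809.9 + 1560.9 + 483.3 - 998.7 = -1425.1
Services: -289.6 + 225.4 + 404.7 + 351.1 = 691.6
Primary income: -56.7 + 321.6 - 400.6 = -135.7
Secondary income: 210.7 - 137.7 - 328.7 = -255.7
Current account = (-1425.1) + 691.6 + (-135.7) + (-255.7) = -1124.9
(Excluded from the current account — financial account: foreign purchases of equities on the domestic stock exchange 444.4, inward foreign direct investment in the manufacturing sector 1299.0; capital account: acquisition of foreign patents and trademarks (non-produced assets) 87.6.)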